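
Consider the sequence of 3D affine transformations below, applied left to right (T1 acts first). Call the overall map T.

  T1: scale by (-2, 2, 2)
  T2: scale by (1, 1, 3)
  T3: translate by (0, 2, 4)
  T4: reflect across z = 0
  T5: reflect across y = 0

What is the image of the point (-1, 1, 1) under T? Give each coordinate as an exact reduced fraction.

T1 scale by (-2, 2, 2): (-1, 1, 1) → (2, 2, 2)
T2 scale by (1, 1, 3): (2, 2, 2) → (2, 2, 6)
T3 translate by (0, 2, 4): (2, 2, 6) → (2, 4, 10)
T4 reflect across z = 0: (2, 4, 10) → (2, 4, -10)
T5 reflect across y = 0: (2, 4, -10) → (2, -4, -10)

T(p) = (2, -4, -10)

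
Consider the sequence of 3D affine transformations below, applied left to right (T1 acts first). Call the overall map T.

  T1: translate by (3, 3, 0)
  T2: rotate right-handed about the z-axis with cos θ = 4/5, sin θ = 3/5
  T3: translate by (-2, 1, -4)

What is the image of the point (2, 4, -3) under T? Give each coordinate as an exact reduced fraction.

T(p) = (-11/5, 48/5, -7)

T1 translate by (3, 3, 0): (2, 4, -3) → (5, 7, -3)
T2 rotate right-handed about the z-axis with cos θ = 4/5, sin θ = 3/5: (5, 7, -3) → (-1/5, 43/5, -3)
T3 translate by (-2, 1, -4): (-1/5, 43/5, -3) → (-11/5, 48/5, -7)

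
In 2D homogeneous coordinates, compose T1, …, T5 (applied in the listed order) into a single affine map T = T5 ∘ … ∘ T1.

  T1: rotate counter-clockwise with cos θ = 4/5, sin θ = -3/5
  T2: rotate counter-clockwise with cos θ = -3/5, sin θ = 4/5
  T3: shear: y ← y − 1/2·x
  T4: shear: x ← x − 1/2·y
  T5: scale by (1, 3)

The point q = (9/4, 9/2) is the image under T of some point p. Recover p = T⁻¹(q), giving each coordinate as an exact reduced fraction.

p = (3, -3)

T1 = [4/5 3/5 0; -3/5 4/5 0; 0 0 1]
T2·T1 = [0 -1 0; 1 0 0; 0 0 1]
T3·…·T1 = [0 -1 0; 1 1/2 0; 0 0 1]
T4·…·T1 = [-1/2 -5/4 0; 1 1/2 0; 0 0 1]
T5·…·T1 = [-1/2 -5/4 0; 3 3/2 0; 0 0 1]
det M = 3; M⁻¹ = [1/2 5/12 0; -1 -1/6 0; 0 0 1]
M⁻¹ · (9/4, 9/2)ᵀ = (3, -3)ᵀ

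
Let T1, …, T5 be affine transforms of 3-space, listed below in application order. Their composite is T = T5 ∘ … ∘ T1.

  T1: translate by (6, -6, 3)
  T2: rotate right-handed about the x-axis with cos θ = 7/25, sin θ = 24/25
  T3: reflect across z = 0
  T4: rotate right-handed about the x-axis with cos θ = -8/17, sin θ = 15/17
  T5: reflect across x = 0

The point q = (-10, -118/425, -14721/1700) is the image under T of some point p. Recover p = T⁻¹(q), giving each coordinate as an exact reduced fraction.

p = (4, -1/4, 3)

T1 = [1 0 0 6; 0 1 0 -6; 0 0 1 3; 0 0 0 1]
T2·T1 = [1 0 0 6; 0 7/25 -24/25 -114/25; 0 24/25 7/25 -123/25; 0 0 0 1]
T3·…·T1 = [1 0 0 6; 0 7/25 -24/25 -114/25; 0 -24/25 -7/25 123/25; 0 0 0 1]
T4·…·T1 = [1 0 0 6; 0 304/425 297/425 -933/425; 0 297/425 -304/425 -2694/425; 0 0 0 1]
T5·…·T1 = [-1 0 0 -6; 0 304/425 297/425 -933/425; 0 297/425 -304/425 -2694/425; 0 0 0 1]
det M = 1; M⁻¹ = [-1 0 0 -6; 0 304/425 297/425 6; 0 297/425 -304/425 -3; 0 0 0 1]
M⁻¹ · (-10, -118/425, -14721/1700)ᵀ = (4, -1/4, 3)ᵀ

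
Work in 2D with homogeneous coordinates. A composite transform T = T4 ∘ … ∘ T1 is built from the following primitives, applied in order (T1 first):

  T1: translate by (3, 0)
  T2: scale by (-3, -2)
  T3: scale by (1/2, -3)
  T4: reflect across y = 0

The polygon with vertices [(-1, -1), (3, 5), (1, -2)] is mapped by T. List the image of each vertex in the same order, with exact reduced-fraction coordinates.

T1 translate by (3, 0): (-1, -1) → (2, -1); (3, 5) → (6, 5); (1, -2) → (4, -2)
T2 scale by (-3, -2): (2, -1) → (-6, 2); (6, 5) → (-18, -10); (4, -2) → (-12, 4)
T3 scale by (1/2, -3): (-6, 2) → (-3, -6); (-18, -10) → (-9, 30); (-12, 4) → (-6, -12)
T4 reflect across y = 0: (-3, -6) → (-3, 6); (-9, 30) → (-9, -30); (-6, -12) → (-6, 12)

image vertices: (-3, 6), (-9, -30), (-6, 12)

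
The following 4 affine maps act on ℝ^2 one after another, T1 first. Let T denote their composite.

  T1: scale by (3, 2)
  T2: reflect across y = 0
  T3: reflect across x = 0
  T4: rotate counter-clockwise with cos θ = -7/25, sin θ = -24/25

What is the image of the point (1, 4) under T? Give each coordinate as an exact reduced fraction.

T(p) = (-171/25, 128/25)

T1 scale by (3, 2): (1, 4) → (3, 8)
T2 reflect across y = 0: (3, 8) → (3, -8)
T3 reflect across x = 0: (3, -8) → (-3, -8)
T4 rotate counter-clockwise with cos θ = -7/25, sin θ = -24/25: (-3, -8) → (-171/25, 128/25)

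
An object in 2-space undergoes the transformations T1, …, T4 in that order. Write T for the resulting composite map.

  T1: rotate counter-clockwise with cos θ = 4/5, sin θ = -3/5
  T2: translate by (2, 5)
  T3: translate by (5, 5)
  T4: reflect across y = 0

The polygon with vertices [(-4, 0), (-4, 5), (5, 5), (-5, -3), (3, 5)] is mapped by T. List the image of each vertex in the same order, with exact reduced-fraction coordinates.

T1 rotate counter-clockwise with cos θ = 4/5, sin θ = -3/5: (-4, 0) → (-16/5, 12/5); (-4, 5) → (-1/5, 32/5); (5, 5) → (7, 1); (-5, -3) → (-29/5, 3/5); (3, 5) → (27/5, 11/5)
T2 translate by (2, 5): (-16/5, 12/5) → (-6/5, 37/5); (-1/5, 32/5) → (9/5, 57/5); (7, 1) → (9, 6); (-29/5, 3/5) → (-19/5, 28/5); (27/5, 11/5) → (37/5, 36/5)
T3 translate by (5, 5): (-6/5, 37/5) → (19/5, 62/5); (9/5, 57/5) → (34/5, 82/5); (9, 6) → (14, 11); (-19/5, 28/5) → (6/5, 53/5); (37/5, 36/5) → (62/5, 61/5)
T4 reflect across y = 0: (19/5, 62/5) → (19/5, -62/5); (34/5, 82/5) → (34/5, -82/5); (14, 11) → (14, -11); (6/5, 53/5) → (6/5, -53/5); (62/5, 61/5) → (62/5, -61/5)

image vertices: (19/5, -62/5), (34/5, -82/5), (14, -11), (6/5, -53/5), (62/5, -61/5)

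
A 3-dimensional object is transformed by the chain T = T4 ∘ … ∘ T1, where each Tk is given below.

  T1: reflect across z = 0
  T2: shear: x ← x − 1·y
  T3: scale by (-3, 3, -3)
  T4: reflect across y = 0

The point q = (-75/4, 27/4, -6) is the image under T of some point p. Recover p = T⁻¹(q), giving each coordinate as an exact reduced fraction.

p = (4, -9/4, -2)

T1 = [1 0 0 0; 0 1 0 0; 0 0 -1 0; 0 0 0 1]
T2·T1 = [1 -1 0 0; 0 1 0 0; 0 0 -1 0; 0 0 0 1]
T3·…·T1 = [-3 3 0 0; 0 3 0 0; 0 0 3 0; 0 0 0 1]
T4·…·T1 = [-3 3 0 0; 0 -3 0 0; 0 0 3 0; 0 0 0 1]
det M = 27; M⁻¹ = [-1/3 -1/3 0 0; 0 -1/3 0 0; 0 0 1/3 0; 0 0 0 1]
M⁻¹ · (-75/4, 27/4, -6)ᵀ = (4, -9/4, -2)ᵀ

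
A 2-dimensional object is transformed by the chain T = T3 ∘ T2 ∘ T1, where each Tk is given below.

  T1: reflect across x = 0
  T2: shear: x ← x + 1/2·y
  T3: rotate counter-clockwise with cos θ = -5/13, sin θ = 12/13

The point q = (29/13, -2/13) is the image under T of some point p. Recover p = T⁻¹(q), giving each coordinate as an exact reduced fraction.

p = (0, -2)

T1 = [-1 0 0; 0 1 0; 0 0 1]
T2·T1 = [-1 1/2 0; 0 1 0; 0 0 1]
T3·…·T1 = [5/13 -29/26 0; -12/13 1/13 0; 0 0 1]
det M = -1; M⁻¹ = [-1/13 -29/26 0; -12/13 -5/13 0; 0 0 1]
M⁻¹ · (29/13, -2/13)ᵀ = (0, -2)ᵀ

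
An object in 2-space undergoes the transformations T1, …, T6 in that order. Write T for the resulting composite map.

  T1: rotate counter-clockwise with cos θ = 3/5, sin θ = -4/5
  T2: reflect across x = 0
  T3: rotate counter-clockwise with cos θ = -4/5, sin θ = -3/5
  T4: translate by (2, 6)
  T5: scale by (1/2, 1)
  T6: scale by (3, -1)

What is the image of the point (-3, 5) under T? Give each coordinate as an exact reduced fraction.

T(p) = (21/2, -3)

T1 rotate counter-clockwise with cos θ = 3/5, sin θ = -4/5: (-3, 5) → (11/5, 27/5)
T2 reflect across x = 0: (11/5, 27/5) → (-11/5, 27/5)
T3 rotate counter-clockwise with cos θ = -4/5, sin θ = -3/5: (-11/5, 27/5) → (5, -3)
T4 translate by (2, 6): (5, -3) → (7, 3)
T5 scale by (1/2, 1): (7, 3) → (7/2, 3)
T6 scale by (3, -1): (7/2, 3) → (21/2, -3)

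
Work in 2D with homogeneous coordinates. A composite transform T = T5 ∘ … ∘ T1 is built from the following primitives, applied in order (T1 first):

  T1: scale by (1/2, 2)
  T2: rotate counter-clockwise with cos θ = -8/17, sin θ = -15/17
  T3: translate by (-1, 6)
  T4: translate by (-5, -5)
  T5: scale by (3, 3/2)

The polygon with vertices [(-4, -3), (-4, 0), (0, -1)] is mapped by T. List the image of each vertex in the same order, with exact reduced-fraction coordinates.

T1 scale by (1/2, 2): (-4, -3) → (-2, -6); (-4, 0) → (-2, 0); (0, -1) → (0, -2)
T2 rotate counter-clockwise with cos θ = -8/17, sin θ = -15/17: (-2, -6) → (-74/17, 78/17); (-2, 0) → (16/17, 30/17); (0, -2) → (-30/17, 16/17)
T3 translate by (-1, 6): (-74/17, 78/17) → (-91/17, 180/17); (16/17, 30/17) → (-1/17, 132/17); (-30/17, 16/17) → (-47/17, 118/17)
T4 translate by (-5, -5): (-91/17, 180/17) → (-176/17, 95/17); (-1/17, 132/17) → (-86/17, 47/17); (-47/17, 118/17) → (-132/17, 33/17)
T5 scale by (3, 3/2): (-176/17, 95/17) → (-528/17, 285/34); (-86/17, 47/17) → (-258/17, 141/34); (-132/17, 33/17) → (-396/17, 99/34)

image vertices: (-528/17, 285/34), (-258/17, 141/34), (-396/17, 99/34)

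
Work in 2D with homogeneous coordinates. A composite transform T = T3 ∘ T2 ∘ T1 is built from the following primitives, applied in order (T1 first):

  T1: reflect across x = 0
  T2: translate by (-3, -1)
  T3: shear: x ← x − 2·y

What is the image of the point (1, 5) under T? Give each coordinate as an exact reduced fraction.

T(p) = (-12, 4)

T1 reflect across x = 0: (1, 5) → (-1, 5)
T2 translate by (-3, -1): (-1, 5) → (-4, 4)
T3 shear: x ← x − 2·y: (-4, 4) → (-12, 4)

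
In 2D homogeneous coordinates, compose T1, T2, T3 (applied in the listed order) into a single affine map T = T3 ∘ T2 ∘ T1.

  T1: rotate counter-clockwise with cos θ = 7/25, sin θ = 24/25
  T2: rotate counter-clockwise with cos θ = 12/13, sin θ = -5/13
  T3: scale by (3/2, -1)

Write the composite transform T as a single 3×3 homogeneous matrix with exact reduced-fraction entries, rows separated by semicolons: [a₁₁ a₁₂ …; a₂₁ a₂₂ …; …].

T = [306/325 -759/650 0; -253/325 -204/325 0; 0 0 1]

T1 = [7/25 -24/25 0; 24/25 7/25 0; 0 0 1]
T2·T1 = [204/325 -253/325 0; 253/325 204/325 0; 0 0 1]
T3·…·T1 = [306/325 -759/650 0; -253/325 -204/325 0; 0 0 1]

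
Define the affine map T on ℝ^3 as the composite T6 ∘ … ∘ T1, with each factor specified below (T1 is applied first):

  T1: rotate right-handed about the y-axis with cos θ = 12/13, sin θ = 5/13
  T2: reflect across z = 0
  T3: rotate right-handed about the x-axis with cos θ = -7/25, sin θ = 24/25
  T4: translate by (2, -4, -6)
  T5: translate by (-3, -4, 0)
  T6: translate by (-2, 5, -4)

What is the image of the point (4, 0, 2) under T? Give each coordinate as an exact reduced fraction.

T1 rotate right-handed about the y-axis with cos θ = 12/13, sin θ = 5/13: (4, 0, 2) → (58/13, 0, 4/13)
T2 reflect across z = 0: (58/13, 0, 4/13) → (58/13, 0, -4/13)
T3 rotate right-handed about the x-axis with cos θ = -7/25, sin θ = 24/25: (58/13, 0, -4/13) → (58/13, 96/325, 28/325)
T4 translate by (2, -4, -6): (58/13, 96/325, 28/325) → (84/13, -1204/325, -1922/325)
T5 translate by (-3, -4, 0): (84/13, -1204/325, -1922/325) → (45/13, -2504/325, -1922/325)
T6 translate by (-2, 5, -4): (45/13, -2504/325, -1922/325) → (19/13, -879/325, -3222/325)

T(p) = (19/13, -879/325, -3222/325)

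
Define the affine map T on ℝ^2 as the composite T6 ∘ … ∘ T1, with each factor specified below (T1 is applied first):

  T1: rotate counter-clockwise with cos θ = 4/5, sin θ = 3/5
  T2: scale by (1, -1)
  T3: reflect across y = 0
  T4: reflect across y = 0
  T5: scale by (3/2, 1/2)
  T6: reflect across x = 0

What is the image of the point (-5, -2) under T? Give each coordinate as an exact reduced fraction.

T1 rotate counter-clockwise with cos θ = 4/5, sin θ = 3/5: (-5, -2) → (-14/5, -23/5)
T2 scale by (1, -1): (-14/5, -23/5) → (-14/5, 23/5)
T3 reflect across y = 0: (-14/5, 23/5) → (-14/5, -23/5)
T4 reflect across y = 0: (-14/5, -23/5) → (-14/5, 23/5)
T5 scale by (3/2, 1/2): (-14/5, 23/5) → (-21/5, 23/10)
T6 reflect across x = 0: (-21/5, 23/10) → (21/5, 23/10)

T(p) = (21/5, 23/10)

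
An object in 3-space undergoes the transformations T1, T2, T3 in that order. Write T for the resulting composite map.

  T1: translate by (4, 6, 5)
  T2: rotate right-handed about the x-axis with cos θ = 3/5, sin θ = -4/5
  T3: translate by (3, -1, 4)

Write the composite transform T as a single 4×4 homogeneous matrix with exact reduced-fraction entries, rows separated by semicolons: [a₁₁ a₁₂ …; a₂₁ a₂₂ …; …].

T = [1 0 0 7; 0 3/5 4/5 33/5; 0 -4/5 3/5 11/5; 0 0 0 1]

T1 = [1 0 0 4; 0 1 0 6; 0 0 1 5; 0 0 0 1]
T2·T1 = [1 0 0 4; 0 3/5 4/5 38/5; 0 -4/5 3/5 -9/5; 0 0 0 1]
T3·…·T1 = [1 0 0 7; 0 3/5 4/5 33/5; 0 -4/5 3/5 11/5; 0 0 0 1]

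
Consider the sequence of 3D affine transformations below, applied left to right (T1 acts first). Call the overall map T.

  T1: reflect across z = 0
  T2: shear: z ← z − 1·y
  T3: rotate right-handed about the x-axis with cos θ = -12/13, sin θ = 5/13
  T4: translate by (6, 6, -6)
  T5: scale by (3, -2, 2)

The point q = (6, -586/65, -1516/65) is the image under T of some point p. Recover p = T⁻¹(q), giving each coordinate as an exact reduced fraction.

p = (-4, -4/5, -5)

T1 = [1 0 0 0; 0 1 0 0; 0 0 -1 0; 0 0 0 1]
T2·T1 = [1 0 0 0; 0 1 0 0; 0 -1 -1 0; 0 0 0 1]
T3·…·T1 = [1 0 0 0; 0 -7/13 5/13 0; 0 17/13 12/13 0; 0 0 0 1]
T4·…·T1 = [1 0 0 6; 0 -7/13 5/13 6; 0 17/13 12/13 -6; 0 0 0 1]
T5·…·T1 = [3 0 0 18; 0 14/13 -10/13 -12; 0 34/13 24/13 -12; 0 0 0 1]
det M = 12; M⁻¹ = [1/3 0 0 -6; 0 6/13 5/26 102/13; 0 -17/26 7/26 -60/13; 0 0 0 1]
M⁻¹ · (6, -586/65, -1516/65)ᵀ = (-4, -4/5, -5)ᵀ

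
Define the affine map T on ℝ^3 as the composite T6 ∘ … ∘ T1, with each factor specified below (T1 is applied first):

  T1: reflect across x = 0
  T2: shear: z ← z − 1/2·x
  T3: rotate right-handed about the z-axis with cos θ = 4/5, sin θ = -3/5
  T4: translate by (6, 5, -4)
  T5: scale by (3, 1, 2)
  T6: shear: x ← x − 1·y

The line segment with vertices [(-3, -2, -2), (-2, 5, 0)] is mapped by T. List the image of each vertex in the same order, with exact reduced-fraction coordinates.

image vertices: (20, 8/5, -15), (24, 39/5, -10)

T1 reflect across x = 0: (-3, -2, -2) → (3, -2, -2); (-2, 5, 0) → (2, 5, 0)
T2 shear: z ← z − 1/2·x: (3, -2, -2) → (3, -2, -7/2); (2, 5, 0) → (2, 5, -1)
T3 rotate right-handed about the z-axis with cos θ = 4/5, sin θ = -3/5: (3, -2, -7/2) → (6/5, -17/5, -7/2); (2, 5, -1) → (23/5, 14/5, -1)
T4 translate by (6, 5, -4): (6/5, -17/5, -7/2) → (36/5, 8/5, -15/2); (23/5, 14/5, -1) → (53/5, 39/5, -5)
T5 scale by (3, 1, 2): (36/5, 8/5, -15/2) → (108/5, 8/5, -15); (53/5, 39/5, -5) → (159/5, 39/5, -10)
T6 shear: x ← x − 1·y: (108/5, 8/5, -15) → (20, 8/5, -15); (159/5, 39/5, -10) → (24, 39/5, -10)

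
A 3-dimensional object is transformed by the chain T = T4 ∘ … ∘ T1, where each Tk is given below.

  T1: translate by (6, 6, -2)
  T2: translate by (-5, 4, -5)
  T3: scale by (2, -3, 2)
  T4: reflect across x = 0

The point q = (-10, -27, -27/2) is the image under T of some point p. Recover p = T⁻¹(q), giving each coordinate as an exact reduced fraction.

T1 = [1 0 0 6; 0 1 0 6; 0 0 1 -2; 0 0 0 1]
T2·T1 = [1 0 0 1; 0 1 0 10; 0 0 1 -7; 0 0 0 1]
T3·…·T1 = [2 0 0 2; 0 -3 0 -30; 0 0 2 -14; 0 0 0 1]
T4·…·T1 = [-2 0 0 -2; 0 -3 0 -30; 0 0 2 -14; 0 0 0 1]
det M = 12; M⁻¹ = [-1/2 0 0 -1; 0 -1/3 0 -10; 0 0 1/2 7; 0 0 0 1]
M⁻¹ · (-10, -27, -27/2)ᵀ = (4, -1, 1/4)ᵀ

p = (4, -1, 1/4)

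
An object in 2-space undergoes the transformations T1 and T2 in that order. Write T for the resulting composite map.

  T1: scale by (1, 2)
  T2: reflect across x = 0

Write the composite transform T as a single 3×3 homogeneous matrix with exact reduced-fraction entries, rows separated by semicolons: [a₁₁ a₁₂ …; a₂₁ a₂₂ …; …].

T = [-1 0 0; 0 2 0; 0 0 1]

T1 = [1 0 0; 0 2 0; 0 0 1]
T2·T1 = [-1 0 0; 0 2 0; 0 0 1]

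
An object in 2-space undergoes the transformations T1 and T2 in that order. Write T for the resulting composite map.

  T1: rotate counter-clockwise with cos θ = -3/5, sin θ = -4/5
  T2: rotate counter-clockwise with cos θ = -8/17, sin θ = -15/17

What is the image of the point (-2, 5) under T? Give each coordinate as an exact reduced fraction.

T1 rotate counter-clockwise with cos θ = -3/5, sin θ = -4/5: (-2, 5) → (26/5, -7/5)
T2 rotate counter-clockwise with cos θ = -8/17, sin θ = -15/17: (26/5, -7/5) → (-313/85, -334/85)

T(p) = (-313/85, -334/85)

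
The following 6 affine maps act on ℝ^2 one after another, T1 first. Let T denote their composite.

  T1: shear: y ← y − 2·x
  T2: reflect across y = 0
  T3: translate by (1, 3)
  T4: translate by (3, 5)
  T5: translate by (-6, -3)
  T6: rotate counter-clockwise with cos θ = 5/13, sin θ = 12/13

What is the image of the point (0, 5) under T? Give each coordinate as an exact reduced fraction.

T(p) = (-10/13, -24/13)

T1 shear: y ← y − 2·x: (0, 5) → (0, 5)
T2 reflect across y = 0: (0, 5) → (0, -5)
T3 translate by (1, 3): (0, -5) → (1, -2)
T4 translate by (3, 5): (1, -2) → (4, 3)
T5 translate by (-6, -3): (4, 3) → (-2, 0)
T6 rotate counter-clockwise with cos θ = 5/13, sin θ = 12/13: (-2, 0) → (-10/13, -24/13)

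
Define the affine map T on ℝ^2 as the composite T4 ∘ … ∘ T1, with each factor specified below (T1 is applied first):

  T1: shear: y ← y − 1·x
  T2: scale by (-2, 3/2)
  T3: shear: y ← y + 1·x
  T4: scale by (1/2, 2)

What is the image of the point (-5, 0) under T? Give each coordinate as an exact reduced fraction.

T(p) = (5, 35)

T1 shear: y ← y − 1·x: (-5, 0) → (-5, 5)
T2 scale by (-2, 3/2): (-5, 5) → (10, 15/2)
T3 shear: y ← y + 1·x: (10, 15/2) → (10, 35/2)
T4 scale by (1/2, 2): (10, 35/2) → (5, 35)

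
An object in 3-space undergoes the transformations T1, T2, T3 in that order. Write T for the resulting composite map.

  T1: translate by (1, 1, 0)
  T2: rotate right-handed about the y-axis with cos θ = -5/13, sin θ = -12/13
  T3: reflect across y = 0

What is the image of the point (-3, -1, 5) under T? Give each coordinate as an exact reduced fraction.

T1 translate by (1, 1, 0): (-3, -1, 5) → (-2, 0, 5)
T2 rotate right-handed about the y-axis with cos θ = -5/13, sin θ = -12/13: (-2, 0, 5) → (-50/13, 0, -49/13)
T3 reflect across y = 0: (-50/13, 0, -49/13) → (-50/13, 0, -49/13)

T(p) = (-50/13, 0, -49/13)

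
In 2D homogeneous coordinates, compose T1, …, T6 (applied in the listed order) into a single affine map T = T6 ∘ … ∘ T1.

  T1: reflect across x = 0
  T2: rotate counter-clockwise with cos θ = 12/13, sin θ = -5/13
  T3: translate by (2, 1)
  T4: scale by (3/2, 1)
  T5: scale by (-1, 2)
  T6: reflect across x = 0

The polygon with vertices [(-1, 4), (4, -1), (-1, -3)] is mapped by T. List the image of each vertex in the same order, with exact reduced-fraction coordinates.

image vertices: (87/13, 112/13), (-81/26, 42/13), (69/26, -56/13)

T1 reflect across x = 0: (-1, 4) → (1, 4); (4, -1) → (-4, -1); (-1, -3) → (1, -3)
T2 rotate counter-clockwise with cos θ = 12/13, sin θ = -5/13: (1, 4) → (32/13, 43/13); (-4, -1) → (-53/13, 8/13); (1, -3) → (-3/13, -41/13)
T3 translate by (2, 1): (32/13, 43/13) → (58/13, 56/13); (-53/13, 8/13) → (-27/13, 21/13); (-3/13, -41/13) → (23/13, -28/13)
T4 scale by (3/2, 1): (58/13, 56/13) → (87/13, 56/13); (-27/13, 21/13) → (-81/26, 21/13); (23/13, -28/13) → (69/26, -28/13)
T5 scale by (-1, 2): (87/13, 56/13) → (-87/13, 112/13); (-81/26, 21/13) → (81/26, 42/13); (69/26, -28/13) → (-69/26, -56/13)
T6 reflect across x = 0: (-87/13, 112/13) → (87/13, 112/13); (81/26, 42/13) → (-81/26, 42/13); (-69/26, -56/13) → (69/26, -56/13)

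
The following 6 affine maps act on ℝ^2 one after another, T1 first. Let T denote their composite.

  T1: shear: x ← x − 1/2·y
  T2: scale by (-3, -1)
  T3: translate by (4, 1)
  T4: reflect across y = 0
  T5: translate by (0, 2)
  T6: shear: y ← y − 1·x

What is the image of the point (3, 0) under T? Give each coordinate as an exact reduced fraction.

T(p) = (-5, 6)

T1 shear: x ← x − 1/2·y: (3, 0) → (3, 0)
T2 scale by (-3, -1): (3, 0) → (-9, 0)
T3 translate by (4, 1): (-9, 0) → (-5, 1)
T4 reflect across y = 0: (-5, 1) → (-5, -1)
T5 translate by (0, 2): (-5, -1) → (-5, 1)
T6 shear: y ← y − 1·x: (-5, 1) → (-5, 6)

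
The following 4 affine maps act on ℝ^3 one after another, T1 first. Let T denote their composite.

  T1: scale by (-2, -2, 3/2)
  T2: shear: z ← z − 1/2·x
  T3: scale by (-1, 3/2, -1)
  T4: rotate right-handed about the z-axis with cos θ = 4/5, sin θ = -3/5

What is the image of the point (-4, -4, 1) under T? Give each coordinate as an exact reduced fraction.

T(p) = (4/5, 72/5, 5/2)

T1 scale by (-2, -2, 3/2): (-4, -4, 1) → (8, 8, 3/2)
T2 shear: z ← z − 1/2·x: (8, 8, 3/2) → (8, 8, -5/2)
T3 scale by (-1, 3/2, -1): (8, 8, -5/2) → (-8, 12, 5/2)
T4 rotate right-handed about the z-axis with cos θ = 4/5, sin θ = -3/5: (-8, 12, 5/2) → (4/5, 72/5, 5/2)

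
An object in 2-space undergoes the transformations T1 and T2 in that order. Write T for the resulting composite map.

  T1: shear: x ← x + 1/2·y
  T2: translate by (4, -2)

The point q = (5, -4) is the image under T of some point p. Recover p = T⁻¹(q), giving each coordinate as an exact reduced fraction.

p = (2, -2)

T1 = [1 1/2 0; 0 1 0; 0 0 1]
T2·T1 = [1 1/2 4; 0 1 -2; 0 0 1]
det M = 1; M⁻¹ = [1 -1/2 -5; 0 1 2; 0 0 1]
M⁻¹ · (5, -4)ᵀ = (2, -2)ᵀ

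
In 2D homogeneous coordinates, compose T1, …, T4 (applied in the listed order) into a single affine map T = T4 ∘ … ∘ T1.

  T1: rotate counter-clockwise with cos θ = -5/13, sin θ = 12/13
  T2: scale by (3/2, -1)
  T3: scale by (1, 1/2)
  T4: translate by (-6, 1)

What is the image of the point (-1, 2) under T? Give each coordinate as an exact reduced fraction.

T1 rotate counter-clockwise with cos θ = -5/13, sin θ = 12/13: (-1, 2) → (-19/13, -22/13)
T2 scale by (3/2, -1): (-19/13, -22/13) → (-57/26, 22/13)
T3 scale by (1, 1/2): (-57/26, 22/13) → (-57/26, 11/13)
T4 translate by (-6, 1): (-57/26, 11/13) → (-213/26, 24/13)

T(p) = (-213/26, 24/13)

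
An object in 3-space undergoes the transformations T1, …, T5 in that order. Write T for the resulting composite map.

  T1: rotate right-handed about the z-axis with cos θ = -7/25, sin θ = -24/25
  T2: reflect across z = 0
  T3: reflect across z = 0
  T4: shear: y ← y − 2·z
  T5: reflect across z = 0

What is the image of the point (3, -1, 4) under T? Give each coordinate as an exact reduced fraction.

T(p) = (-9/5, -53/5, -4)

T1 rotate right-handed about the z-axis with cos θ = -7/25, sin θ = -24/25: (3, -1, 4) → (-9/5, -13/5, 4)
T2 reflect across z = 0: (-9/5, -13/5, 4) → (-9/5, -13/5, -4)
T3 reflect across z = 0: (-9/5, -13/5, -4) → (-9/5, -13/5, 4)
T4 shear: y ← y − 2·z: (-9/5, -13/5, 4) → (-9/5, -53/5, 4)
T5 reflect across z = 0: (-9/5, -53/5, 4) → (-9/5, -53/5, -4)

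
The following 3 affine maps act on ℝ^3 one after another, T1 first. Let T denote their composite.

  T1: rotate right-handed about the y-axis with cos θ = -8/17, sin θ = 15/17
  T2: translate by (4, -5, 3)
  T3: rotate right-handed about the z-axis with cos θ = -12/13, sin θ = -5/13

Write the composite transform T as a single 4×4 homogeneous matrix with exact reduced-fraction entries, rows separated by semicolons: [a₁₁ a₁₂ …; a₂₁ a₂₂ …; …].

T = [96/221 5/13 -180/221 -73/13; 40/221 -12/13 -75/221 40/13; -15/17 0 -8/17 3; 0 0 0 1]

T1 = [-8/17 0 15/17 0; 0 1 0 0; -15/17 0 -8/17 0; 0 0 0 1]
T2·T1 = [-8/17 0 15/17 4; 0 1 0 -5; -15/17 0 -8/17 3; 0 0 0 1]
T3·…·T1 = [96/221 5/13 -180/221 -73/13; 40/221 -12/13 -75/221 40/13; -15/17 0 -8/17 3; 0 0 0 1]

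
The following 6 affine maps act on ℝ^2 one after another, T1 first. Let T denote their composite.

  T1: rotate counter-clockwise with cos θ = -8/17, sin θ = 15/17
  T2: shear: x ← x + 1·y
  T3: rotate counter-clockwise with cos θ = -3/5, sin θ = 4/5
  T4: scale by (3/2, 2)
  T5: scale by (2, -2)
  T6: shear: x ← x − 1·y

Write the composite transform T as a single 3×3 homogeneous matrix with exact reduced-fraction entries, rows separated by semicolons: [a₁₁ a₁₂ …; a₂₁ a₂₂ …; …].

T1 = [-8/17 -15/17 0; 15/17 -8/17 0; 0 0 1]
T2·T1 = [7/17 -23/17 0; 15/17 -8/17 0; 0 0 1]
T3·…·T1 = [-81/85 101/85 0; -1/5 -4/5 0; 0 0 1]
T4·…·T1 = [-243/170 303/170 0; -2/5 -8/5 0; 0 0 1]
T5·…·T1 = [-243/85 303/85 0; 4/5 16/5 0; 0 0 1]
T6·…·T1 = [-311/85 31/85 0; 4/5 16/5 0; 0 0 1]

T = [-311/85 31/85 0; 4/5 16/5 0; 0 0 1]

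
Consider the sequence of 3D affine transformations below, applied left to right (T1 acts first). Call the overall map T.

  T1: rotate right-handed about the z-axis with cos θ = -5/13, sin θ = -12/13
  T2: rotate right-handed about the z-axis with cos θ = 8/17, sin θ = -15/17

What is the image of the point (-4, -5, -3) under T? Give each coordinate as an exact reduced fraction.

T(p) = (775/221, 1184/221, -3)

T1 rotate right-handed about the z-axis with cos θ = -5/13, sin θ = -12/13: (-4, -5, -3) → (-40/13, 73/13, -3)
T2 rotate right-handed about the z-axis with cos θ = 8/17, sin θ = -15/17: (-40/13, 73/13, -3) → (775/221, 1184/221, -3)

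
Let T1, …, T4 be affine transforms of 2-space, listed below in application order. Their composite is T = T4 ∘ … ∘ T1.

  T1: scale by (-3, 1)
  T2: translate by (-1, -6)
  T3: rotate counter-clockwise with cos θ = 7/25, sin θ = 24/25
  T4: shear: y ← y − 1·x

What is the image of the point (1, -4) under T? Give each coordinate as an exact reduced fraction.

T1 scale by (-3, 1): (1, -4) → (-3, -4)
T2 translate by (-1, -6): (-3, -4) → (-4, -10)
T3 rotate counter-clockwise with cos θ = 7/25, sin θ = 24/25: (-4, -10) → (212/25, -166/25)
T4 shear: y ← y − 1·x: (212/25, -166/25) → (212/25, -378/25)

T(p) = (212/25, -378/25)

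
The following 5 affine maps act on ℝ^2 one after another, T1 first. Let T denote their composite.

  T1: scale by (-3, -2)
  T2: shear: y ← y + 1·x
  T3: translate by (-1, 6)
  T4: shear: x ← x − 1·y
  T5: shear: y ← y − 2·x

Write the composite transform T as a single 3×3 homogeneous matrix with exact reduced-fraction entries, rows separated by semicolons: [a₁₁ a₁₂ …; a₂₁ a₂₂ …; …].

T = [0 2 -7; -3 -6 20; 0 0 1]

T1 = [-3 0 0; 0 -2 0; 0 0 1]
T2·T1 = [-3 0 0; -3 -2 0; 0 0 1]
T3·…·T1 = [-3 0 -1; -3 -2 6; 0 0 1]
T4·…·T1 = [0 2 -7; -3 -2 6; 0 0 1]
T5·…·T1 = [0 2 -7; -3 -6 20; 0 0 1]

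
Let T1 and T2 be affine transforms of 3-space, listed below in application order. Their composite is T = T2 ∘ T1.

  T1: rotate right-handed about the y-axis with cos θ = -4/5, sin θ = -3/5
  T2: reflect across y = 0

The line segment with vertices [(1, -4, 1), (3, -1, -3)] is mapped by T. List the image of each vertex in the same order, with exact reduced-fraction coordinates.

image vertices: (-7/5, 4, -1/5), (-3/5, 1, 21/5)

T1 rotate right-handed about the y-axis with cos θ = -4/5, sin θ = -3/5: (1, -4, 1) → (-7/5, -4, -1/5); (3, -1, -3) → (-3/5, -1, 21/5)
T2 reflect across y = 0: (-7/5, -4, -1/5) → (-7/5, 4, -1/5); (-3/5, -1, 21/5) → (-3/5, 1, 21/5)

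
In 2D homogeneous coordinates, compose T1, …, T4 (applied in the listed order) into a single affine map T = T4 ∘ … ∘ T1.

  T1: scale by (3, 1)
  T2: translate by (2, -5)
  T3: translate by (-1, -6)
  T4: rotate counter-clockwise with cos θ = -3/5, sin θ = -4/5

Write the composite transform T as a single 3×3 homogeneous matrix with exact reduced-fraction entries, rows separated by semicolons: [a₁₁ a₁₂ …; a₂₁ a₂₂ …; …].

T = [-9/5 4/5 -47/5; -12/5 -3/5 29/5; 0 0 1]

T1 = [3 0 0; 0 1 0; 0 0 1]
T2·T1 = [3 0 2; 0 1 -5; 0 0 1]
T3·…·T1 = [3 0 1; 0 1 -11; 0 0 1]
T4·…·T1 = [-9/5 4/5 -47/5; -12/5 -3/5 29/5; 0 0 1]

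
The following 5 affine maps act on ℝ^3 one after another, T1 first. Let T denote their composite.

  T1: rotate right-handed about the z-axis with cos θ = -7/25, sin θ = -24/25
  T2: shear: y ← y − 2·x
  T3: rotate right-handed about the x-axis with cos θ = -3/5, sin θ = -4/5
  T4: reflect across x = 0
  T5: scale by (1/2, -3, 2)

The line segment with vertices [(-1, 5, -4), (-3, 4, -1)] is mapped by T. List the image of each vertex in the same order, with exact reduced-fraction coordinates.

T1 rotate right-handed about the z-axis with cos θ = -7/25, sin θ = -24/25: (-1, 5, -4) → (127/25, -11/25, -4); (-3, 4, -1) → (117/25, 44/25, -1)
T2 shear: y ← y − 2·x: (127/25, -11/25, -4) → (127/25, -53/5, -4); (117/25, 44/25, -1) → (117/25, -38/5, -1)
T3 rotate right-handed about the x-axis with cos θ = -3/5, sin θ = -4/5: (127/25, -53/5, -4) → (127/25, 79/25, 272/25); (117/25, -38/5, -1) → (117/25, 94/25, 167/25)
T4 reflect across x = 0: (127/25, 79/25, 272/25) → (-127/25, 79/25, 272/25); (117/25, 94/25, 167/25) → (-117/25, 94/25, 167/25)
T5 scale by (1/2, -3, 2): (-127/25, 79/25, 272/25) → (-127/50, -237/25, 544/25); (-117/25, 94/25, 167/25) → (-117/50, -282/25, 334/25)

image vertices: (-127/50, -237/25, 544/25), (-117/50, -282/25, 334/25)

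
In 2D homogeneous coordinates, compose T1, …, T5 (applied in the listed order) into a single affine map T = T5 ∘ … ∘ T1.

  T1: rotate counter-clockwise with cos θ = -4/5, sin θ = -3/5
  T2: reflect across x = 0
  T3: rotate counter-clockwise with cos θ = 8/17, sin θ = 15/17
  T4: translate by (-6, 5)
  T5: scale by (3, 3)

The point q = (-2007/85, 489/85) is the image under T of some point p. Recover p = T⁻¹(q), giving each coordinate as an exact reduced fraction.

p = (-3, 2)

T1 = [-4/5 3/5 0; -3/5 -4/5 0; 0 0 1]
T2·T1 = [4/5 -3/5 0; -3/5 -4/5 0; 0 0 1]
T3·…·T1 = [77/85 36/85 0; 36/85 -77/85 0; 0 0 1]
T4·…·T1 = [77/85 36/85 -6; 36/85 -77/85 5; 0 0 1]
T5·…·T1 = [231/85 108/85 -18; 108/85 -231/85 15; 0 0 1]
det M = -9; M⁻¹ = [77/255 12/85 282/85; 12/85 -77/255 601/85; 0 0 1]
M⁻¹ · (-2007/85, 489/85)ᵀ = (-3, 2)ᵀ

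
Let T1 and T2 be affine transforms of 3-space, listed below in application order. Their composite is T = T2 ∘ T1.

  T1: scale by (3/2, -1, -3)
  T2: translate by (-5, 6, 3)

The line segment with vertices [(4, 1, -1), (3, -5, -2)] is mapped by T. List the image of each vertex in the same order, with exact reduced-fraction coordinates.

image vertices: (1, 5, 6), (-1/2, 11, 9)

T1 scale by (3/2, -1, -3): (4, 1, -1) → (6, -1, 3); (3, -5, -2) → (9/2, 5, 6)
T2 translate by (-5, 6, 3): (6, -1, 3) → (1, 5, 6); (9/2, 5, 6) → (-1/2, 11, 9)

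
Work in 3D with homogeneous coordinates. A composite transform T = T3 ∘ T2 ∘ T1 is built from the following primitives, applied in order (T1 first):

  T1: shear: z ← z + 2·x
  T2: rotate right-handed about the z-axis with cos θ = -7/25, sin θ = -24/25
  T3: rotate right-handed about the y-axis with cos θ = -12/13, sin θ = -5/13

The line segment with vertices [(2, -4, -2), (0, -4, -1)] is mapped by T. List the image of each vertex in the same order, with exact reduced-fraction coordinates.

image vertices: (214/65, -4/5, -46/13), (1277/325, 28/25, -36/65)

T1 shear: z ← z + 2·x: (2, -4, -2) → (2, -4, 2); (0, -4, -1) → (0, -4, -1)
T2 rotate right-handed about the z-axis with cos θ = -7/25, sin θ = -24/25: (2, -4, 2) → (-22/5, -4/5, 2); (0, -4, -1) → (-96/25, 28/25, -1)
T3 rotate right-handed about the y-axis with cos θ = -12/13, sin θ = -5/13: (-22/5, -4/5, 2) → (214/65, -4/5, -46/13); (-96/25, 28/25, -1) → (1277/325, 28/25, -36/65)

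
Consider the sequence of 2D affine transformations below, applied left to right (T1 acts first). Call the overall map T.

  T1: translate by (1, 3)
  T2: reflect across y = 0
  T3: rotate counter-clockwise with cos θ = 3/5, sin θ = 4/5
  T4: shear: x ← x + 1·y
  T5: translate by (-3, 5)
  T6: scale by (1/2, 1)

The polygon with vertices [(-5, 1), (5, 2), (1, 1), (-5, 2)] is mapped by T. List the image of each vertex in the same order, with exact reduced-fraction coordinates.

T1 translate by (1, 3): (-5, 1) → (-4, 4); (5, 2) → (6, 5); (1, 1) → (2, 4); (-5, 2) → (-4, 5)
T2 reflect across y = 0: (-4, 4) → (-4, -4); (6, 5) → (6, -5); (2, 4) → (2, -4); (-4, 5) → (-4, -5)
T3 rotate counter-clockwise with cos θ = 3/5, sin θ = 4/5: (-4, -4) → (4/5, -28/5); (6, -5) → (38/5, 9/5); (2, -4) → (22/5, -4/5); (-4, -5) → (8/5, -31/5)
T4 shear: x ← x + 1·y: (4/5, -28/5) → (-24/5, -28/5); (38/5, 9/5) → (47/5, 9/5); (22/5, -4/5) → (18/5, -4/5); (8/5, -31/5) → (-23/5, -31/5)
T5 translate by (-3, 5): (-24/5, -28/5) → (-39/5, -3/5); (47/5, 9/5) → (32/5, 34/5); (18/5, -4/5) → (3/5, 21/5); (-23/5, -31/5) → (-38/5, -6/5)
T6 scale by (1/2, 1): (-39/5, -3/5) → (-39/10, -3/5); (32/5, 34/5) → (16/5, 34/5); (3/5, 21/5) → (3/10, 21/5); (-38/5, -6/5) → (-19/5, -6/5)

image vertices: (-39/10, -3/5), (16/5, 34/5), (3/10, 21/5), (-19/5, -6/5)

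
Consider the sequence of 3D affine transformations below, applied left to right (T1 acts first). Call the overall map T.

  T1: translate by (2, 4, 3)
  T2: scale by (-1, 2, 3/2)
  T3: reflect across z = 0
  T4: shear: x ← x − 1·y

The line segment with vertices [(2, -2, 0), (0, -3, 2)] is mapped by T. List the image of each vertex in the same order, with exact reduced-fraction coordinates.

T1 translate by (2, 4, 3): (2, -2, 0) → (4, 2, 3); (0, -3, 2) → (2, 1, 5)
T2 scale by (-1, 2, 3/2): (4, 2, 3) → (-4, 4, 9/2); (2, 1, 5) → (-2, 2, 15/2)
T3 reflect across z = 0: (-4, 4, 9/2) → (-4, 4, -9/2); (-2, 2, 15/2) → (-2, 2, -15/2)
T4 shear: x ← x − 1·y: (-4, 4, -9/2) → (-8, 4, -9/2); (-2, 2, -15/2) → (-4, 2, -15/2)

image vertices: (-8, 4, -9/2), (-4, 2, -15/2)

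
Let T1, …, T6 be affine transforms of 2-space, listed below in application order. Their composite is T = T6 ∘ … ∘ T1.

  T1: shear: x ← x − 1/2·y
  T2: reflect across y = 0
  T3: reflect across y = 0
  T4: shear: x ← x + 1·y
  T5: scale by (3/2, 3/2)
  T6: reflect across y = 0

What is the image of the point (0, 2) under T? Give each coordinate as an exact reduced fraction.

T(p) = (3/2, -3)

T1 shear: x ← x − 1/2·y: (0, 2) → (-1, 2)
T2 reflect across y = 0: (-1, 2) → (-1, -2)
T3 reflect across y = 0: (-1, -2) → (-1, 2)
T4 shear: x ← x + 1·y: (-1, 2) → (1, 2)
T5 scale by (3/2, 3/2): (1, 2) → (3/2, 3)
T6 reflect across y = 0: (3/2, 3) → (3/2, -3)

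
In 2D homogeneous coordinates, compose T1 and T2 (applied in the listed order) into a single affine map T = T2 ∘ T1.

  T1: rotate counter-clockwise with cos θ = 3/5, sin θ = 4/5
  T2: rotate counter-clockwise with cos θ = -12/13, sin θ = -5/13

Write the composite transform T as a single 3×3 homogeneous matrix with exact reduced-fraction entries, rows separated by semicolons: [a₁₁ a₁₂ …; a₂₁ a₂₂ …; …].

T1 = [3/5 -4/5 0; 4/5 3/5 0; 0 0 1]
T2·T1 = [-16/65 63/65 0; -63/65 -16/65 0; 0 0 1]

T = [-16/65 63/65 0; -63/65 -16/65 0; 0 0 1]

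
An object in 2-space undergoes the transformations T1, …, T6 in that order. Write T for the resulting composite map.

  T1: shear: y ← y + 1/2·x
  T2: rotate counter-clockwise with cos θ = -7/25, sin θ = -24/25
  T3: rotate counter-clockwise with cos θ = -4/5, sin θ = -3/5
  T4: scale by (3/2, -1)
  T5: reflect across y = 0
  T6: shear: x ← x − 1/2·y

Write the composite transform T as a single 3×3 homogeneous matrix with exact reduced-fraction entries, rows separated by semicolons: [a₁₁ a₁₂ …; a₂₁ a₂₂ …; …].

T1 = [1 0 0; 1/2 1 0; 0 0 1]
T2·T1 = [1/5 24/25 0; -11/10 -7/25 0; 0 0 1]
T3·…·T1 = [-41/50 -117/125 0; 19/25 -44/125 0; 0 0 1]
T4·…·T1 = [-123/100 -351/250 0; -19/25 44/125 0; 0 0 1]
T5·…·T1 = [-123/100 -351/250 0; 19/25 -44/125 0; 0 0 1]
T6·…·T1 = [-161/100 -307/250 0; 19/25 -44/125 0; 0 0 1]

T = [-161/100 -307/250 0; 19/25 -44/125 0; 0 0 1]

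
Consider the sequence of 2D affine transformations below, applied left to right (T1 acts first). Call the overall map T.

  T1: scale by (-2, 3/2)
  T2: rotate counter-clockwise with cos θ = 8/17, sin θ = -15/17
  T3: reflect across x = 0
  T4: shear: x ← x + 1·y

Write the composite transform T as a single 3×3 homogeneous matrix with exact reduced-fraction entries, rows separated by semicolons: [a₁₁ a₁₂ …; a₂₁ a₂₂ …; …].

T = [46/17 -21/34 0; 30/17 12/17 0; 0 0 1]

T1 = [-2 0 0; 0 3/2 0; 0 0 1]
T2·T1 = [-16/17 45/34 0; 30/17 12/17 0; 0 0 1]
T3·…·T1 = [16/17 -45/34 0; 30/17 12/17 0; 0 0 1]
T4·…·T1 = [46/17 -21/34 0; 30/17 12/17 0; 0 0 1]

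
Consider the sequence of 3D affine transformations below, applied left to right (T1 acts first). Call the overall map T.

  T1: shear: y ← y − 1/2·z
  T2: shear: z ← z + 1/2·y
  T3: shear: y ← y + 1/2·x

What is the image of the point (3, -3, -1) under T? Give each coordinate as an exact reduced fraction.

T1 shear: y ← y − 1/2·z: (3, -3, -1) → (3, -5/2, -1)
T2 shear: z ← z + 1/2·y: (3, -5/2, -1) → (3, -5/2, -9/4)
T3 shear: y ← y + 1/2·x: (3, -5/2, -9/4) → (3, -1, -9/4)

T(p) = (3, -1, -9/4)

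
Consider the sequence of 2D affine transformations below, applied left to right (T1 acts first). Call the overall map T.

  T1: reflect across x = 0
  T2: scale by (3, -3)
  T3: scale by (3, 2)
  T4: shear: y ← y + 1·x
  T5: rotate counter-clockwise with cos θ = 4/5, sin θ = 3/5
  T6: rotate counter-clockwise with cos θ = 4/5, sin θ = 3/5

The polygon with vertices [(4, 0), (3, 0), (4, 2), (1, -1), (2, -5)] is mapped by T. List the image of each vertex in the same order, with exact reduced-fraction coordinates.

T1 reflect across x = 0: (4, 0) → (-4, 0); (3, 0) → (-3, 0); (4, 2) → (-4, 2); (1, -1) → (-1, -1); (2, -5) → (-2, -5)
T2 scale by (3, -3): (-4, 0) → (-12, 0); (-3, 0) → (-9, 0); (-4, 2) → (-12, -6); (-1, -1) → (-3, 3); (-2, -5) → (-6, 15)
T3 scale by (3, 2): (-12, 0) → (-36, 0); (-9, 0) → (-27, 0); (-12, -6) → (-36, -12); (-3, 3) → (-9, 6); (-6, 15) → (-18, 30)
T4 shear: y ← y + 1·x: (-36, 0) → (-36, -36); (-27, 0) → (-27, -27); (-36, -12) → (-36, -48); (-9, 6) → (-9, -3); (-18, 30) → (-18, 12)
T5 rotate counter-clockwise with cos θ = 4/5, sin θ = 3/5: (-36, -36) → (-36/5, -252/5); (-27, -27) → (-27/5, -189/5); (-36, -48) → (0, -60); (-9, -3) → (-27/5, -39/5); (-18, 12) → (-108/5, -6/5)
T6 rotate counter-clockwise with cos θ = 4/5, sin θ = 3/5: (-36/5, -252/5) → (612/25, -1116/25); (-27/5, -189/5) → (459/25, -837/25); (0, -60) → (36, -48); (-27/5, -39/5) → (9/25, -237/25); (-108/5, -6/5) → (-414/25, -348/25)

image vertices: (612/25, -1116/25), (459/25, -837/25), (36, -48), (9/25, -237/25), (-414/25, -348/25)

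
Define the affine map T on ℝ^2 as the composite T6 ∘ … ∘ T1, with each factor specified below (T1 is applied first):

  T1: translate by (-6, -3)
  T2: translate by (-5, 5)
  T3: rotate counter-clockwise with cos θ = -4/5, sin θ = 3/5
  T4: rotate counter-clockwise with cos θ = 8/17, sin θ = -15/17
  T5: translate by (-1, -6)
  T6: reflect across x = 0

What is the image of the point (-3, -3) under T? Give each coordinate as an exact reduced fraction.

T(p) = (183/85, -1699/85)

T1 translate by (-6, -3): (-3, -3) → (-9, -6)
T2 translate by (-5, 5): (-9, -6) → (-14, -1)
T3 rotate counter-clockwise with cos θ = -4/5, sin θ = 3/5: (-14, -1) → (59/5, -38/5)
T4 rotate counter-clockwise with cos θ = 8/17, sin θ = -15/17: (59/5, -38/5) → (-98/85, -1189/85)
T5 translate by (-1, -6): (-98/85, -1189/85) → (-183/85, -1699/85)
T6 reflect across x = 0: (-183/85, -1699/85) → (183/85, -1699/85)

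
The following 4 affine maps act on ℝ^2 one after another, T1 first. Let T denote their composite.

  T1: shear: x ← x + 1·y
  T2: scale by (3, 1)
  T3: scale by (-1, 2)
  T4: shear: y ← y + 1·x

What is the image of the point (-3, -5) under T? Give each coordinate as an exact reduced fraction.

T1 shear: x ← x + 1·y: (-3, -5) → (-8, -5)
T2 scale by (3, 1): (-8, -5) → (-24, -5)
T3 scale by (-1, 2): (-24, -5) → (24, -10)
T4 shear: y ← y + 1·x: (24, -10) → (24, 14)

T(p) = (24, 14)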